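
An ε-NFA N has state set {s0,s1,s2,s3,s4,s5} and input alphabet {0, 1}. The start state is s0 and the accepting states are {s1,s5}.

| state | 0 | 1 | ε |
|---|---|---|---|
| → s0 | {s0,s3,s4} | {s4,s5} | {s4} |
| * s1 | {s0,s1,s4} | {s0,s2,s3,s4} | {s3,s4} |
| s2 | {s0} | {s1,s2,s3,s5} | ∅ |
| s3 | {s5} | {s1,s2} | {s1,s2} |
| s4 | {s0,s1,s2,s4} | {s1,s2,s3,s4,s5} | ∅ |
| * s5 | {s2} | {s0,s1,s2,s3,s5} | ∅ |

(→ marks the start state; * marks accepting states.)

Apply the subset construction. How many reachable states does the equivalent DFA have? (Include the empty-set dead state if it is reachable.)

4

Start state of the DFA: {s0,s4} (ε-closure of the NFA start).
{s0,s4} --0--> {s0,s1,s2,s3,s4}  [new]
{s0,s4} --1--> {s1,s2,s3,s4,s5}  [new]
{s0,s1,s2,s3,s4} --0--> {s0,s1,s2,s3,s4,s5}  [new]
{s0,s1,s2,s3,s4} --1--> {s0,s1,s2,s3,s4,s5}  [seen]
{s1,s2,s3,s4,s5} --0--> {s0,s1,s2,s3,s4,s5}  [seen]
{s1,s2,s3,s4,s5} --1--> {s0,s1,s2,s3,s4,s5}  [seen]
{s0,s1,s2,s3,s4,s5} --0--> {s0,s1,s2,s3,s4,s5}  [seen]
{s0,s1,s2,s3,s4,s5} --1--> {s0,s1,s2,s3,s4,s5}  [seen]
Reachable DFA states: {s0,s4}, {s0,s1,s2,s3,s4}, {s1,s2,s3,s4,s5}, {s0,s1,s2,s3,s4,s5}.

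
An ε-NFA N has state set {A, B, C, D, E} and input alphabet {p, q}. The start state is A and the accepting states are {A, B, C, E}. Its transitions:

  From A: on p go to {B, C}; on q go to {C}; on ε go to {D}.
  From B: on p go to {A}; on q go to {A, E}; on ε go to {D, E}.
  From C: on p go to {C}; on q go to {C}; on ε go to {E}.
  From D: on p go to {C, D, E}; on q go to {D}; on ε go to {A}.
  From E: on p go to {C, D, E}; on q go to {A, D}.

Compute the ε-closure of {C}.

Begin with {C}.
C →ε {E}; add E.
ε-closure = {C, E}.

{C, E}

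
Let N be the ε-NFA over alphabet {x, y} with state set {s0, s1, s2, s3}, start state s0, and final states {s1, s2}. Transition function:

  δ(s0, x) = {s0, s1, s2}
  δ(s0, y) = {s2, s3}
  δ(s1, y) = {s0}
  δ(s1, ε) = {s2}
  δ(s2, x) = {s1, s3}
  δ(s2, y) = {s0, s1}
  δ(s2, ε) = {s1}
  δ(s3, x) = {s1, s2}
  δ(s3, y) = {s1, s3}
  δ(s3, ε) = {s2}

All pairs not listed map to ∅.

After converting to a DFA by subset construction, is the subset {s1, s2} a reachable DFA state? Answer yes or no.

no

Start state of the DFA: {s0} (ε-closure of the NFA start).
{s0} --x--> {s0, s1, s2}  [new]
{s0} --y--> {s1, s2, s3}  [new]
{s0, s1, s2} --x--> {s0, s1, s2, s3}  [new]
{s0, s1, s2} --y--> {s0, s1, s2, s3}  [seen]
{s1, s2, s3} --x--> {s1, s2, s3}  [seen]
{s1, s2, s3} --y--> {s0, s1, s2, s3}  [seen]
{s0, s1, s2, s3} --x--> {s0, s1, s2, s3}  [seen]
{s0, s1, s2, s3} --y--> {s0, s1, s2, s3}  [seen]
Reachable DFA states: {s0}, {s0, s1, s2}, {s1, s2, s3}, {s0, s1, s2, s3}.
{s1, s2} is not among them.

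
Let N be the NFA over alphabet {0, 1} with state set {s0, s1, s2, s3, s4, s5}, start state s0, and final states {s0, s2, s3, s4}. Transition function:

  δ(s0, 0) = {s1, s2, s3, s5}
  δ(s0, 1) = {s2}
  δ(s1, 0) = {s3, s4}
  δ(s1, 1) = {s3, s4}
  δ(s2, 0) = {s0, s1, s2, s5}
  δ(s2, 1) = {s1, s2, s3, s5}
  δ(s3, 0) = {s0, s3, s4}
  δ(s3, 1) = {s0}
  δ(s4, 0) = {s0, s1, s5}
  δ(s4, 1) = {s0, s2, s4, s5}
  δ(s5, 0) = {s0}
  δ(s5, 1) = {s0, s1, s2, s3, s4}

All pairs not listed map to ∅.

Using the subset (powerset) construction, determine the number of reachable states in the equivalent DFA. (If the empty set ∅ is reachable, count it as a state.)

5

Start state of the DFA: {s0}.
{s0} --0--> {s1, s2, s3, s5}  [new]
{s0} --1--> {s2}  [new]
{s1, s2, s3, s5} --0--> {s0, s1, s2, s3, s4, s5}  [new]
{s1, s2, s3, s5} --1--> {s0, s1, s2, s3, s4, s5}  [seen]
{s2} --0--> {s0, s1, s2, s5}  [new]
{s2} --1--> {s1, s2, s3, s5}  [seen]
{s0, s1, s2, s3, s4, s5} --0--> {s0, s1, s2, s3, s4, s5}  [seen]
{s0, s1, s2, s3, s4, s5} --1--> {s0, s1, s2, s3, s4, s5}  [seen]
{s0, s1, s2, s5} --0--> {s0, s1, s2, s3, s4, s5}  [seen]
{s0, s1, s2, s5} --1--> {s0, s1, s2, s3, s4, s5}  [seen]
Reachable DFA states: {s0}, {s1, s2, s3, s5}, {s2}, {s0, s1, s2, s3, s4, s5}, {s0, s1, s2, s5}.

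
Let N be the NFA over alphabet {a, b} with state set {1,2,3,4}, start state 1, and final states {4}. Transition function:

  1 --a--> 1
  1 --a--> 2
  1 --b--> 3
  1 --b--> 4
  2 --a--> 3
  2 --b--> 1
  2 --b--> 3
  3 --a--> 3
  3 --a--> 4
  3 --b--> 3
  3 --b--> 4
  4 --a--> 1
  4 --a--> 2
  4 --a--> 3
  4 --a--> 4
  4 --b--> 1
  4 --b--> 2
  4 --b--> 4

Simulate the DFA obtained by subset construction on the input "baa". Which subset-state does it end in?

Start: {1}.
δ(1,b) = {3,4}.
Union: {3,4}.
After b: {3,4}.
δ(3,a) = {3,4}; δ(4,a) = {1,2,3,4}.
Union: {1,2,3,4}.
After a: {1,2,3,4}.
δ(1,a) = {1,2}; δ(2,a) = {3}; δ(3,a) = {3,4}; δ(4,a) = {1,2,3,4}.
Union: {1,2,3,4}.
After a: {1,2,3,4}.

{1,2,3,4}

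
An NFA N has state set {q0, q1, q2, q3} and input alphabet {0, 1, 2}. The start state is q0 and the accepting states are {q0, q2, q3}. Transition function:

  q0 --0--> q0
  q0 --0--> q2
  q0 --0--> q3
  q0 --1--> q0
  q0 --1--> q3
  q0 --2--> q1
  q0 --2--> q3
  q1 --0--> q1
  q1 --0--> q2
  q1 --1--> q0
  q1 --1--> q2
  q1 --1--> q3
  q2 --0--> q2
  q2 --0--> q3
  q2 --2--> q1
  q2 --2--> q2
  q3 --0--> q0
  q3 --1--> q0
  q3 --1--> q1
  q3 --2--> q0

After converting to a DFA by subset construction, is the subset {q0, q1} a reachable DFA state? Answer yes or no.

Start state of the DFA: {q0}.
{q0} --0--> {q0, q2, q3}  [new]
{q0} --1--> {q0, q3}  [new]
{q0} --2--> {q1, q3}  [new]
{q0, q2, q3} --0--> {q0, q2, q3}  [seen]
{q0, q2, q3} --1--> {q0, q1, q3}  [new]
{q0, q2, q3} --2--> {q0, q1, q2, q3}  [new]
{q0, q3} --0--> {q0, q2, q3}  [seen]
{q0, q3} --1--> {q0, q1, q3}  [seen]
{q0, q3} --2--> {q0, q1, q3}  [seen]
{q1, q3} --0--> {q0, q1, q2}  [new]
{q1, q3} --1--> {q0, q1, q2, q3}  [seen]
{q1, q3} --2--> {q0}  [seen]
{q0, q1, q3} --0--> {q0, q1, q2, q3}  [seen]
{q0, q1, q3} --1--> {q0, q1, q2, q3}  [seen]
{q0, q1, q3} --2--> {q0, q1, q3}  [seen]
{q0, q1, q2, q3} --0--> {q0, q1, q2, q3}  [seen]
{q0, q1, q2, q3} --1--> {q0, q1, q2, q3}  [seen]
{q0, q1, q2, q3} --2--> {q0, q1, q2, q3}  [seen]
{q0, q1, q2} --0--> {q0, q1, q2, q3}  [seen]
{q0, q1, q2} --1--> {q0, q2, q3}  [seen]
{q0, q1, q2} --2--> {q1, q2, q3}  [new]
{q1, q2, q3} --0--> {q0, q1, q2, q3}  [seen]
{q1, q2, q3} --1--> {q0, q1, q2, q3}  [seen]
{q1, q2, q3} --2--> {q0, q1, q2}  [seen]
Reachable DFA states: {q0}, {q0, q2, q3}, {q0, q3}, {q1, q3}, {q0, q1, q3}, {q0, q1, q2, q3}, {q0, q1, q2}, {q1, q2, q3}.
{q0, q1} is not among them.

no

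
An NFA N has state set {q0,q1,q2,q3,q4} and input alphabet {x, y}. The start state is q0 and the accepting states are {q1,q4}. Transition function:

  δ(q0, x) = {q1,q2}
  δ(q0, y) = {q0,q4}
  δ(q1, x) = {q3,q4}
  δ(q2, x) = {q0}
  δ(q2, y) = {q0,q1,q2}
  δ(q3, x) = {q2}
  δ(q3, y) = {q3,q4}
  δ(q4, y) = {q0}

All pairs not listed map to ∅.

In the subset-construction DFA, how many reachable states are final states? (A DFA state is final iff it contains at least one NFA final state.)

Start state of the DFA: {q0}.
{q0} --x--> {q1,q2}  [new]
{q0} --y--> {q0,q4}  [new]
{q1,q2} --x--> {q0,q3,q4}  [new]
{q1,q2} --y--> {q0,q1,q2}  [new]
{q0,q4} --x--> {q1,q2}  [seen]
{q0,q4} --y--> {q0,q4}  [seen]
{q0,q3,q4} --x--> {q1,q2}  [seen]
{q0,q3,q4} --y--> {q0,q3,q4}  [seen]
{q0,q1,q2} --x--> {q0,q1,q2,q3,q4}  [new]
{q0,q1,q2} --y--> {q0,q1,q2,q4}  [new]
{q0,q1,q2,q3,q4} --x--> {q0,q1,q2,q3,q4}  [seen]
{q0,q1,q2,q3,q4} --y--> {q0,q1,q2,q3,q4}  [seen]
{q0,q1,q2,q4} --x--> {q0,q1,q2,q3,q4}  [seen]
{q0,q1,q2,q4} --y--> {q0,q1,q2,q4}  [seen]
Reachable DFA states: {q0}, {q1,q2}, {q0,q4}, {q0,q3,q4}, {q0,q1,q2}, {q0,q1,q2,q3,q4}, {q0,q1,q2,q4}.
Accepting DFA states (contain an NFA accepting state): {q1,q2}, {q0,q4}, {q0,q3,q4}, {q0,q1,q2}, {q0,q1,q2,q3,q4}, {q0,q1,q2,q4}.

6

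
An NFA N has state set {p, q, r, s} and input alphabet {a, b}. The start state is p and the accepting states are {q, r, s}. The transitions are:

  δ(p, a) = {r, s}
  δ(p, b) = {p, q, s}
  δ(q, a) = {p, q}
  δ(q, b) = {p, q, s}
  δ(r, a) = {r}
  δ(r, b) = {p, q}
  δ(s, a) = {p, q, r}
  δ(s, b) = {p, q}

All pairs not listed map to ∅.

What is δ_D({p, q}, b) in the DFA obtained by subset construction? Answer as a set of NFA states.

{p, q, s}

δ(p,b) = {p, q, s}; δ(q,b) = {p, q, s}.
Union: {p, q, s}.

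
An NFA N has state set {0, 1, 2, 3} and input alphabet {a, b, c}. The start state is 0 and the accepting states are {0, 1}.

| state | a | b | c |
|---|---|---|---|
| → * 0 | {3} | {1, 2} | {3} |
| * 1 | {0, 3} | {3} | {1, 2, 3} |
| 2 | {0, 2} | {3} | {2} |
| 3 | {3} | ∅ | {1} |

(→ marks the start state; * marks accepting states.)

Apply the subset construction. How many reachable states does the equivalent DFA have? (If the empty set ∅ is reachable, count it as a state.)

Start state of the DFA: {0}.
{0} --a--> {3}  [new]
{0} --b--> {1, 2}  [new]
{0} --c--> {3}  [seen]
{3} --a--> {3}  [seen]
{3} --b--> ∅  [new]
{3} --c--> {1}  [new]
{1, 2} --a--> {0, 2, 3}  [new]
{1, 2} --b--> {3}  [seen]
{1, 2} --c--> {1, 2, 3}  [new]
∅ --a--> ∅  [seen]
∅ --b--> ∅  [seen]
∅ --c--> ∅  [seen]
{1} --a--> {0, 3}  [new]
{1} --b--> {3}  [seen]
{1} --c--> {1, 2, 3}  [seen]
{0, 2, 3} --a--> {0, 2, 3}  [seen]
{0, 2, 3} --b--> {1, 2, 3}  [seen]
{0, 2, 3} --c--> {1, 2, 3}  [seen]
{1, 2, 3} --a--> {0, 2, 3}  [seen]
{1, 2, 3} --b--> {3}  [seen]
{1, 2, 3} --c--> {1, 2, 3}  [seen]
{0, 3} --a--> {3}  [seen]
{0, 3} --b--> {1, 2}  [seen]
{0, 3} --c--> {1, 3}  [new]
{1, 3} --a--> {0, 3}  [seen]
{1, 3} --b--> {3}  [seen]
{1, 3} --c--> {1, 2, 3}  [seen]
Reachable DFA states: {0}, {3}, {1, 2}, ∅, {1}, {0, 2, 3}, {1, 2, 3}, {0, 3}, {1, 3}.

9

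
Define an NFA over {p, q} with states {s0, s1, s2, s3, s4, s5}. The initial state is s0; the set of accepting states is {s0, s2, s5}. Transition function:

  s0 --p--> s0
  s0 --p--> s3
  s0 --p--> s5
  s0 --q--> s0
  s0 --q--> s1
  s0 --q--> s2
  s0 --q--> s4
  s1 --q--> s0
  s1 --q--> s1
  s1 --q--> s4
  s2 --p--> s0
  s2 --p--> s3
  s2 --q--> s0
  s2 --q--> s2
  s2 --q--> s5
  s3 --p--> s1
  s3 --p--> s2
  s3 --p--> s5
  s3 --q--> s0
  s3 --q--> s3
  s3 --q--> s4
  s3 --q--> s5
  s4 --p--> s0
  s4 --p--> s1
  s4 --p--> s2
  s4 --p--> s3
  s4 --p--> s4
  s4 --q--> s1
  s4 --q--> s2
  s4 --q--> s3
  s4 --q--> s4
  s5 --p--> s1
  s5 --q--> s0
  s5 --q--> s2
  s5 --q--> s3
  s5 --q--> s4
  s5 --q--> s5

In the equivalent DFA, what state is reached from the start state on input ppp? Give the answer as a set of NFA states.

{s0, s1, s2, s3, s5}

Start: {s0}.
δ(s0,p) = {s0, s3, s5}.
Union: {s0, s3, s5}.
After p: {s0, s3, s5}.
δ(s0,p) = {s0, s3, s5}; δ(s3,p) = {s1, s2, s5}; δ(s5,p) = {s1}.
Union: {s0, s1, s2, s3, s5}.
After p: {s0, s1, s2, s3, s5}.
δ(s0,p) = {s0, s3, s5}; δ(s1,p) = ∅; δ(s2,p) = {s0, s3}; δ(s3,p) = {s1, s2, s5}; δ(s5,p) = {s1}.
Union: {s0, s1, s2, s3, s5}.
After p: {s0, s1, s2, s3, s5}.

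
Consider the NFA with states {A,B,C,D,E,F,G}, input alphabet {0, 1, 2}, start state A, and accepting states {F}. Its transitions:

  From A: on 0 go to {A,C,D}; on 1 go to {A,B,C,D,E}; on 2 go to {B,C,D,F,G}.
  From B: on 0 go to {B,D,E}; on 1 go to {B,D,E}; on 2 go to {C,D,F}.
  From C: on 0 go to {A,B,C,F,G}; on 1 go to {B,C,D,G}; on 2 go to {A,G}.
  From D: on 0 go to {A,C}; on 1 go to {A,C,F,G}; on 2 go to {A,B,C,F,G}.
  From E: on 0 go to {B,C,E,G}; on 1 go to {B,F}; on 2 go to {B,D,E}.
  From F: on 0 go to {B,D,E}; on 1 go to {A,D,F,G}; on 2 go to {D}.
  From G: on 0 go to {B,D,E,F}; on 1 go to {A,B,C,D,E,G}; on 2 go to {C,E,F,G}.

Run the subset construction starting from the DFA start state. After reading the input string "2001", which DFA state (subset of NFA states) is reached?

{A,B,C,D,E,F,G}

Start: {A}.
δ(A,2) = {B,C,D,F,G}.
Union: {B,C,D,F,G}.
After 2: {B,C,D,F,G}.
δ(B,0) = {B,D,E}; δ(C,0) = {A,B,C,F,G}; δ(D,0) = {A,C}; δ(F,0) = {B,D,E}; δ(G,0) = {B,D,E,F}.
Union: {A,B,C,D,E,F,G}.
After 0: {A,B,C,D,E,F,G}.
δ(A,0) = {A,C,D}; δ(B,0) = {B,D,E}; δ(C,0) = {A,B,C,F,G}; δ(D,0) = {A,C}; δ(E,0) = {B,C,E,G}; δ(F,0) = {B,D,E}; δ(G,0) = {B,D,E,F}.
Union: {A,B,C,D,E,F,G}.
After 0: {A,B,C,D,E,F,G}.
δ(A,1) = {A,B,C,D,E}; δ(B,1) = {B,D,E}; δ(C,1) = {B,C,D,G}; δ(D,1) = {A,C,F,G}; δ(E,1) = {B,F}; δ(F,1) = {A,D,F,G}; δ(G,1) = {A,B,C,D,E,G}.
Union: {A,B,C,D,E,F,G}.
After 1: {A,B,C,D,E,F,G}.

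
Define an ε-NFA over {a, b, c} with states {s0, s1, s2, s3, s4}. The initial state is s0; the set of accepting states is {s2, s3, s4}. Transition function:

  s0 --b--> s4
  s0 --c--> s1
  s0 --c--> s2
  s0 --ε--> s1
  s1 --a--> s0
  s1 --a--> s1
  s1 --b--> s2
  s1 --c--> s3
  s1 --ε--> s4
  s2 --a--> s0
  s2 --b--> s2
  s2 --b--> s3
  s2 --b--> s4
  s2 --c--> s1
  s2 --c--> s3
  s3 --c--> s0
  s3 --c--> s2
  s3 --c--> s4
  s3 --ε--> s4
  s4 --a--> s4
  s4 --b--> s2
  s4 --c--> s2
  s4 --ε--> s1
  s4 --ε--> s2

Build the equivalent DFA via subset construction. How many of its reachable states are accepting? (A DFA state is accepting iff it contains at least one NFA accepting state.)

Start state of the DFA: {s0, s1, s2, s4} (ε-closure of the NFA start).
{s0, s1, s2, s4} --a--> {s0, s1, s2, s4}  [seen]
{s0, s1, s2, s4} --b--> {s1, s2, s3, s4}  [new]
{s0, s1, s2, s4} --c--> {s1, s2, s3, s4}  [seen]
{s1, s2, s3, s4} --a--> {s0, s1, s2, s4}  [seen]
{s1, s2, s3, s4} --b--> {s1, s2, s3, s4}  [seen]
{s1, s2, s3, s4} --c--> {s0, s1, s2, s3, s4}  [new]
{s0, s1, s2, s3, s4} --a--> {s0, s1, s2, s4}  [seen]
{s0, s1, s2, s3, s4} --b--> {s1, s2, s3, s4}  [seen]
{s0, s1, s2, s3, s4} --c--> {s0, s1, s2, s3, s4}  [seen]
Reachable DFA states: {s0, s1, s2, s4}, {s1, s2, s3, s4}, {s0, s1, s2, s3, s4}.
Accepting DFA states (contain an NFA accepting state): {s0, s1, s2, s4}, {s1, s2, s3, s4}, {s0, s1, s2, s3, s4}.

3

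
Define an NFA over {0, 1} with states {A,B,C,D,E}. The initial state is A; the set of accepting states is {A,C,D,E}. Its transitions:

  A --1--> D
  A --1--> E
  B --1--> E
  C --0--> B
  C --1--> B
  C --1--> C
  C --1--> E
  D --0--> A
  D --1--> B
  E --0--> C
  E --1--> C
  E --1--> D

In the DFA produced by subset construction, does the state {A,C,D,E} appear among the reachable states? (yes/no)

no

Start state of the DFA: {A}.
{A} --0--> ∅  [new]
{A} --1--> {D,E}  [new]
∅ --0--> ∅  [seen]
∅ --1--> ∅  [seen]
{D,E} --0--> {A,C}  [new]
{D,E} --1--> {B,C,D}  [new]
{A,C} --0--> {B}  [new]
{A,C} --1--> {B,C,D,E}  [new]
{B,C,D} --0--> {A,B}  [new]
{B,C,D} --1--> {B,C,E}  [new]
{B} --0--> ∅  [seen]
{B} --1--> {E}  [new]
{B,C,D,E} --0--> {A,B,C}  [new]
{B,C,D,E} --1--> {B,C,D,E}  [seen]
{A,B} --0--> ∅  [seen]
{A,B} --1--> {D,E}  [seen]
{B,C,E} --0--> {B,C}  [new]
{B,C,E} --1--> {B,C,D,E}  [seen]
{E} --0--> {C}  [new]
{E} --1--> {C,D}  [new]
{A,B,C} --0--> {B}  [seen]
{A,B,C} --1--> {B,C,D,E}  [seen]
{B,C} --0--> {B}  [seen]
{B,C} --1--> {B,C,E}  [seen]
{C} --0--> {B}  [seen]
{C} --1--> {B,C,E}  [seen]
{C,D} --0--> {A,B}  [seen]
{C,D} --1--> {B,C,E}  [seen]
Reachable DFA states: {A}, ∅, {D,E}, {A,C}, {B,C,D}, {B}, {B,C,D,E}, {A,B}, {B,C,E}, {E}, {A,B,C}, {B,C}, {C}, {C,D}.
{A,C,D,E} is not among them.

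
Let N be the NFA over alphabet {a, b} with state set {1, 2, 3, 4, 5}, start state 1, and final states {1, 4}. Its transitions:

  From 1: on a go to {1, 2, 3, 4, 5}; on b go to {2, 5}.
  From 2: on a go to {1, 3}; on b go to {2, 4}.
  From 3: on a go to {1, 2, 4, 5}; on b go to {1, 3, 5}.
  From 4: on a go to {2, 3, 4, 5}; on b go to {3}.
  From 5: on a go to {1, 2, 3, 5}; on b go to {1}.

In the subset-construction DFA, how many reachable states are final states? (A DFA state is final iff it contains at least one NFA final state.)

5

Start state of the DFA: {1}.
{1} --a--> {1, 2, 3, 4, 5}  [new]
{1} --b--> {2, 5}  [new]
{1, 2, 3, 4, 5} --a--> {1, 2, 3, 4, 5}  [seen]
{1, 2, 3, 4, 5} --b--> {1, 2, 3, 4, 5}  [seen]
{2, 5} --a--> {1, 2, 3, 5}  [new]
{2, 5} --b--> {1, 2, 4}  [new]
{1, 2, 3, 5} --a--> {1, 2, 3, 4, 5}  [seen]
{1, 2, 3, 5} --b--> {1, 2, 3, 4, 5}  [seen]
{1, 2, 4} --a--> {1, 2, 3, 4, 5}  [seen]
{1, 2, 4} --b--> {2, 3, 4, 5}  [new]
{2, 3, 4, 5} --a--> {1, 2, 3, 4, 5}  [seen]
{2, 3, 4, 5} --b--> {1, 2, 3, 4, 5}  [seen]
Reachable DFA states: {1}, {1, 2, 3, 4, 5}, {2, 5}, {1, 2, 3, 5}, {1, 2, 4}, {2, 3, 4, 5}.
Accepting DFA states (contain an NFA accepting state): {1}, {1, 2, 3, 4, 5}, {1, 2, 3, 5}, {1, 2, 4}, {2, 3, 4, 5}.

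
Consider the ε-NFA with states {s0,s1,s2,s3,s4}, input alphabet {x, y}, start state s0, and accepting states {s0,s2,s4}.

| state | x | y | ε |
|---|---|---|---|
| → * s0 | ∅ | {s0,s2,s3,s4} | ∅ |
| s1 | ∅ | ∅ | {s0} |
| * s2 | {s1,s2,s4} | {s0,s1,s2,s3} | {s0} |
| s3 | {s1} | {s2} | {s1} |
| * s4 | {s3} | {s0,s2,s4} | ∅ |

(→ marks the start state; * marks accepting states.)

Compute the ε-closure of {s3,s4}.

{s0,s1,s3,s4}

Begin with {s3,s4}.
s3 →ε {s1}; add s1.
s1 →ε {s0}; add s0.
ε-closure = {s0,s1,s3,s4}.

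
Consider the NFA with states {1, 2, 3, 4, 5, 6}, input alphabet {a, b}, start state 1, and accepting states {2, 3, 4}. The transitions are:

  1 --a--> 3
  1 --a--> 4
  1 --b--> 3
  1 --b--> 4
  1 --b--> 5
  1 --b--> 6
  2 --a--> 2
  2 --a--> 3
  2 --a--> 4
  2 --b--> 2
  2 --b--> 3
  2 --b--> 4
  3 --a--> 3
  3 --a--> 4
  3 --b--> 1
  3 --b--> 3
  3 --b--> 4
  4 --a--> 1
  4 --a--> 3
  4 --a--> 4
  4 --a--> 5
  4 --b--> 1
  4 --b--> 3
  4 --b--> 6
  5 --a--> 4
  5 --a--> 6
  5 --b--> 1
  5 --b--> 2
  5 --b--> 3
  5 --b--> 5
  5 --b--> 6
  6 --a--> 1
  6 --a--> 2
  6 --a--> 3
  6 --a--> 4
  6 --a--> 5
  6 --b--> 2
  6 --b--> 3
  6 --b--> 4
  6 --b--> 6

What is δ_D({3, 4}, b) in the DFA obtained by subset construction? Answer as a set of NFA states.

{1, 3, 4, 6}

δ(3,b) = {1, 3, 4}; δ(4,b) = {1, 3, 6}.
Union: {1, 3, 4, 6}.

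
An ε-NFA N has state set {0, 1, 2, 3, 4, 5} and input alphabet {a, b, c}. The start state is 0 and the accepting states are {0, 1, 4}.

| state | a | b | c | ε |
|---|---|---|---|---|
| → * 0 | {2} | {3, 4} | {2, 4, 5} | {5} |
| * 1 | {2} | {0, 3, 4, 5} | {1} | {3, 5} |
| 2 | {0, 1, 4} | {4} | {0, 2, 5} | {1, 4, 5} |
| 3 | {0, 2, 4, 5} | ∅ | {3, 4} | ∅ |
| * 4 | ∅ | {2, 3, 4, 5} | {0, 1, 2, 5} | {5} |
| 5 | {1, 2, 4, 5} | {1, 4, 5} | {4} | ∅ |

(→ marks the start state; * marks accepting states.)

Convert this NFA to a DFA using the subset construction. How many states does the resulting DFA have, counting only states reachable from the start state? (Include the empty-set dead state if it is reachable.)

Start state of the DFA: {0, 5} (ε-closure of the NFA start).
{0, 5} --a--> {1, 2, 3, 4, 5}  [new]
{0, 5} --b--> {1, 3, 4, 5}  [new]
{0, 5} --c--> {1, 2, 3, 4, 5}  [seen]
{1, 2, 3, 4, 5} --a--> {0, 1, 2, 3, 4, 5}  [new]
{1, 2, 3, 4, 5} --b--> {0, 1, 2, 3, 4, 5}  [seen]
{1, 2, 3, 4, 5} --c--> {0, 1, 2, 3, 4, 5}  [seen]
{1, 3, 4, 5} --a--> {0, 1, 2, 3, 4, 5}  [seen]
{1, 3, 4, 5} --b--> {0, 1, 2, 3, 4, 5}  [seen]
{1, 3, 4, 5} --c--> {0, 1, 2, 3, 4, 5}  [seen]
{0, 1, 2, 3, 4, 5} --a--> {0, 1, 2, 3, 4, 5}  [seen]
{0, 1, 2, 3, 4, 5} --b--> {0, 1, 2, 3, 4, 5}  [seen]
{0, 1, 2, 3, 4, 5} --c--> {0, 1, 2, 3, 4, 5}  [seen]
Reachable DFA states: {0, 5}, {1, 2, 3, 4, 5}, {1, 3, 4, 5}, {0, 1, 2, 3, 4, 5}.

4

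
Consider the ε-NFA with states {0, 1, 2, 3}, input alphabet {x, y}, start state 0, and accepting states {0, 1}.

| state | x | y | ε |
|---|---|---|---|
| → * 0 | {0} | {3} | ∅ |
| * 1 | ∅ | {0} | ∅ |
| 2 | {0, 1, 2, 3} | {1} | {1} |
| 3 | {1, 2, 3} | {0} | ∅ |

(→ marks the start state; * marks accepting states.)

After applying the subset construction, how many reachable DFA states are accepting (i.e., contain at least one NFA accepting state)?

Start state of the DFA: {0} (ε-closure of the NFA start).
{0} --x--> {0}  [seen]
{0} --y--> {3}  [new]
{3} --x--> {1, 2, 3}  [new]
{3} --y--> {0}  [seen]
{1, 2, 3} --x--> {0, 1, 2, 3}  [new]
{1, 2, 3} --y--> {0, 1}  [new]
{0, 1, 2, 3} --x--> {0, 1, 2, 3}  [seen]
{0, 1, 2, 3} --y--> {0, 1, 3}  [new]
{0, 1} --x--> {0}  [seen]
{0, 1} --y--> {0, 3}  [new]
{0, 1, 3} --x--> {0, 1, 2, 3}  [seen]
{0, 1, 3} --y--> {0, 3}  [seen]
{0, 3} --x--> {0, 1, 2, 3}  [seen]
{0, 3} --y--> {0, 3}  [seen]
Reachable DFA states: {0}, {3}, {1, 2, 3}, {0, 1, 2, 3}, {0, 1}, {0, 1, 3}, {0, 3}.
Accepting DFA states (contain an NFA accepting state): {0}, {1, 2, 3}, {0, 1, 2, 3}, {0, 1}, {0, 1, 3}, {0, 3}.

6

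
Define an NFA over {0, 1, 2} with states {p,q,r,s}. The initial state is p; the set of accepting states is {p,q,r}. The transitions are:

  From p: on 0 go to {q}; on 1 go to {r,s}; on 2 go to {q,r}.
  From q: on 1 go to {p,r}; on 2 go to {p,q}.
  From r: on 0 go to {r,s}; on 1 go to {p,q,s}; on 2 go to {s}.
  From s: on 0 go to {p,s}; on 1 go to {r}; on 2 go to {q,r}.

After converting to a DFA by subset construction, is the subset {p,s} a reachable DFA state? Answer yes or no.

no

Start state of the DFA: {p}.
{p} --0--> {q}  [new]
{p} --1--> {r,s}  [new]
{p} --2--> {q,r}  [new]
{q} --0--> ∅  [new]
{q} --1--> {p,r}  [new]
{q} --2--> {p,q}  [new]
{r,s} --0--> {p,r,s}  [new]
{r,s} --1--> {p,q,r,s}  [new]
{r,s} --2--> {q,r,s}  [new]
{q,r} --0--> {r,s}  [seen]
{q,r} --1--> {p,q,r,s}  [seen]
{q,r} --2--> {p,q,s}  [new]
∅ --0--> ∅  [seen]
∅ --1--> ∅  [seen]
∅ --2--> ∅  [seen]
{p,r} --0--> {q,r,s}  [seen]
{p,r} --1--> {p,q,r,s}  [seen]
{p,r} --2--> {q,r,s}  [seen]
{p,q} --0--> {q}  [seen]
{p,q} --1--> {p,r,s}  [seen]
{p,q} --2--> {p,q,r}  [new]
{p,r,s} --0--> {p,q,r,s}  [seen]
{p,r,s} --1--> {p,q,r,s}  [seen]
{p,r,s} --2--> {q,r,s}  [seen]
{p,q,r,s} --0--> {p,q,r,s}  [seen]
{p,q,r,s} --1--> {p,q,r,s}  [seen]
{p,q,r,s} --2--> {p,q,r,s}  [seen]
{q,r,s} --0--> {p,r,s}  [seen]
{q,r,s} --1--> {p,q,r,s}  [seen]
{q,r,s} --2--> {p,q,r,s}  [seen]
{p,q,s} --0--> {p,q,s}  [seen]
{p,q,s} --1--> {p,r,s}  [seen]
{p,q,s} --2--> {p,q,r}  [seen]
{p,q,r} --0--> {q,r,s}  [seen]
{p,q,r} --1--> {p,q,r,s}  [seen]
{p,q,r} --2--> {p,q,r,s}  [seen]
Reachable DFA states: {p}, {q}, {r,s}, {q,r}, ∅, {p,r}, {p,q}, {p,r,s}, {p,q,r,s}, {q,r,s}, {p,q,s}, {p,q,r}.
{p,s} is not among them.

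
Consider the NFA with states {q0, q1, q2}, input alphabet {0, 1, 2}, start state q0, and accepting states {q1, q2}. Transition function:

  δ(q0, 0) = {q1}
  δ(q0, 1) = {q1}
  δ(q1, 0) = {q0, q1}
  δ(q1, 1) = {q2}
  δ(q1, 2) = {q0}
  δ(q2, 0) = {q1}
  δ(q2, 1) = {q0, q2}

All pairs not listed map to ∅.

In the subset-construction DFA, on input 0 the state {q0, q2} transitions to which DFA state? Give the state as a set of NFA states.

{q1}

δ(q0,0) = {q1}; δ(q2,0) = {q1}.
Union: {q1}.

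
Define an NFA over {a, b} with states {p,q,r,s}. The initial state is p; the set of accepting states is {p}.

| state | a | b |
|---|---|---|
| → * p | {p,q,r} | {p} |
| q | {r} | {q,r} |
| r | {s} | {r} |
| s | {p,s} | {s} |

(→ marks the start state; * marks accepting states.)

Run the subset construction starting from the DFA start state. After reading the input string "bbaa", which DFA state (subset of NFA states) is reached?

Start: {p}.
δ(p,b) = {p}.
Union: {p}.
After b: {p}.
δ(p,b) = {p}.
Union: {p}.
After b: {p}.
δ(p,a) = {p,q,r}.
Union: {p,q,r}.
After a: {p,q,r}.
δ(p,a) = {p,q,r}; δ(q,a) = {r}; δ(r,a) = {s}.
Union: {p,q,r,s}.
After a: {p,q,r,s}.

{p,q,r,s}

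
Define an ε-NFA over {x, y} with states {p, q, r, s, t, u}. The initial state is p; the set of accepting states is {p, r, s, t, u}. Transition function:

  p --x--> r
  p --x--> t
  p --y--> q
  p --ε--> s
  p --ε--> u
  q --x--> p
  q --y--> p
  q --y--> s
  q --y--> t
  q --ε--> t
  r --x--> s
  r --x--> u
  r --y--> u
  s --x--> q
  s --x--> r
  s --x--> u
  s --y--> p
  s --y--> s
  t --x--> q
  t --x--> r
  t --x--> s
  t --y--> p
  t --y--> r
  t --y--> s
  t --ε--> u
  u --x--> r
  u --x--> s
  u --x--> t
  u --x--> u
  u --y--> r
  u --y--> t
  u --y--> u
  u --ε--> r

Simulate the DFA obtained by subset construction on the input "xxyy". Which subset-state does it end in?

Start: {p, r, s, u}.
δ(p,x) = {r, t}; δ(r,x) = {s, u}; δ(s,x) = {q, r, u}; δ(u,x) = {r, s, t, u}.
Union: {q, r, s, t, u}.
After x: {q, r, s, t, u}.
δ(q,x) = {p}; δ(r,x) = {s, u}; δ(s,x) = {q, r, u}; δ(t,x) = {q, r, s}; δ(u,x) = {r, s, t, u}.
Union: {p, q, r, s, t, u}.
After x: {p, q, r, s, t, u}.
δ(p,y) = {q}; δ(q,y) = {p, s, t}; δ(r,y) = {u}; δ(s,y) = {p, s}; δ(t,y) = {p, r, s}; δ(u,y) = {r, t, u}.
Union: {p, q, r, s, t, u}.
After y: {p, q, r, s, t, u}.
δ(p,y) = {q}; δ(q,y) = {p, s, t}; δ(r,y) = {u}; δ(s,y) = {p, s}; δ(t,y) = {p, r, s}; δ(u,y) = {r, t, u}.
Union: {p, q, r, s, t, u}.
After y: {p, q, r, s, t, u}.

{p, q, r, s, t, u}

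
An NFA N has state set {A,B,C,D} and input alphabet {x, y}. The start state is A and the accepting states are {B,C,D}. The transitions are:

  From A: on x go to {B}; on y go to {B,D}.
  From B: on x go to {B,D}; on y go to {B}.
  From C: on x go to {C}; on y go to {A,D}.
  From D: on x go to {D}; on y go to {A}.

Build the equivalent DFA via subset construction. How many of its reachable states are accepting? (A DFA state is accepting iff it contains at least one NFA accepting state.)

3

Start state of the DFA: {A}.
{A} --x--> {B}  [new]
{A} --y--> {B,D}  [new]
{B} --x--> {B,D}  [seen]
{B} --y--> {B}  [seen]
{B,D} --x--> {B,D}  [seen]
{B,D} --y--> {A,B}  [new]
{A,B} --x--> {B,D}  [seen]
{A,B} --y--> {B,D}  [seen]
Reachable DFA states: {A}, {B}, {B,D}, {A,B}.
Accepting DFA states (contain an NFA accepting state): {B}, {B,D}, {A,B}.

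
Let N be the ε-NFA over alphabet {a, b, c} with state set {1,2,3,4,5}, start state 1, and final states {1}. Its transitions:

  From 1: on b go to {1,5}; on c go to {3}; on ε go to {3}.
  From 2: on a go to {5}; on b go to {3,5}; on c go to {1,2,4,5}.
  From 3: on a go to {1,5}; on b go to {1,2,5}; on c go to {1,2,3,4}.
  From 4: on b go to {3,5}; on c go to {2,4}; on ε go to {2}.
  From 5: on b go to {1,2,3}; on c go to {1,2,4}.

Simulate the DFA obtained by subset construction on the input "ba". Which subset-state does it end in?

{1,3,5}

Start: {1,3}.
δ(1,b) = {1,5}; δ(3,b) = {1,2,5}.
Union: {1,2,5}.
ε-closure gives {1,2,3,5}.
After b: {1,2,3,5}.
δ(1,a) = ∅; δ(2,a) = {5}; δ(3,a) = {1,5}; δ(5,a) = ∅.
Union: {1,5}.
ε-closure gives {1,3,5}.
After a: {1,3,5}.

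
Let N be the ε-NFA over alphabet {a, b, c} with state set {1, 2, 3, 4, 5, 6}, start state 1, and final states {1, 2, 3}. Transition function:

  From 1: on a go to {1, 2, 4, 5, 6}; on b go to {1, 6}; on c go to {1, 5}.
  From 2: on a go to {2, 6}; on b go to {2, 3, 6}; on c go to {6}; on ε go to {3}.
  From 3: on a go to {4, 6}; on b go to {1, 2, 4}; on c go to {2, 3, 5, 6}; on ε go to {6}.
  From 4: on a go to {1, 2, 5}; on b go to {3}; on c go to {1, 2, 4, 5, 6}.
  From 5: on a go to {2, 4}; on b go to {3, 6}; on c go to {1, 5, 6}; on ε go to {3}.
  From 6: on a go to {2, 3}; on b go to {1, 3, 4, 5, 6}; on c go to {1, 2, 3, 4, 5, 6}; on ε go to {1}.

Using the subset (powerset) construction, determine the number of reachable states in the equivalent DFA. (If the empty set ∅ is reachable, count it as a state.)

Start state of the DFA: {1} (ε-closure of the NFA start).
{1} --a--> {1, 2, 3, 4, 5, 6}  [new]
{1} --b--> {1, 6}  [new]
{1} --c--> {1, 3, 5, 6}  [new]
{1, 2, 3, 4, 5, 6} --a--> {1, 2, 3, 4, 5, 6}  [seen]
{1, 2, 3, 4, 5, 6} --b--> {1, 2, 3, 4, 5, 6}  [seen]
{1, 2, 3, 4, 5, 6} --c--> {1, 2, 3, 4, 5, 6}  [seen]
{1, 6} --a--> {1, 2, 3, 4, 5, 6}  [seen]
{1, 6} --b--> {1, 3, 4, 5, 6}  [new]
{1, 6} --c--> {1, 2, 3, 4, 5, 6}  [seen]
{1, 3, 5, 6} --a--> {1, 2, 3, 4, 5, 6}  [seen]
{1, 3, 5, 6} --b--> {1, 2, 3, 4, 5, 6}  [seen]
{1, 3, 5, 6} --c--> {1, 2, 3, 4, 5, 6}  [seen]
{1, 3, 4, 5, 6} --a--> {1, 2, 3, 4, 5, 6}  [seen]
{1, 3, 4, 5, 6} --b--> {1, 2, 3, 4, 5, 6}  [seen]
{1, 3, 4, 5, 6} --c--> {1, 2, 3, 4, 5, 6}  [seen]
Reachable DFA states: {1}, {1, 2, 3, 4, 5, 6}, {1, 6}, {1, 3, 5, 6}, {1, 3, 4, 5, 6}.

5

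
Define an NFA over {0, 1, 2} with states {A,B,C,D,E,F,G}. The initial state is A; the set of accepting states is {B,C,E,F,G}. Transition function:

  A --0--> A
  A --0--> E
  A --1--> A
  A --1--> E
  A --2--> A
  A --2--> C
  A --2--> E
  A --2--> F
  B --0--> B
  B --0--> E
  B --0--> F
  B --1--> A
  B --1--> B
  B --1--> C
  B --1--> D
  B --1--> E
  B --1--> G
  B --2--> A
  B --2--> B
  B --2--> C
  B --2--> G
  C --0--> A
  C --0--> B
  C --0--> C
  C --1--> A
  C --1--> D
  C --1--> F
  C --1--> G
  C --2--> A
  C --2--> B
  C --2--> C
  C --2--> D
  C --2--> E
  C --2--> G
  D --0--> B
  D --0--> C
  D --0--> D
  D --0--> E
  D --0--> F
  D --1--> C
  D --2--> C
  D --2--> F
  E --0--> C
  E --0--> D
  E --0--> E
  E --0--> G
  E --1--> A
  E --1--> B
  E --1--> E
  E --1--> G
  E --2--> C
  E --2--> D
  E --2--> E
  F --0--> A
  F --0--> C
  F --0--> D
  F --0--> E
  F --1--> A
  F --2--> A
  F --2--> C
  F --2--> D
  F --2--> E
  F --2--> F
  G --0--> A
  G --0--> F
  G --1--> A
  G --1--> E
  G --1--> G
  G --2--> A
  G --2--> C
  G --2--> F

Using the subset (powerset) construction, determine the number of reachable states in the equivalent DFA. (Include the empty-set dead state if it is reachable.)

9

Start state of the DFA: {A}.
{A} --0--> {A,E}  [new]
{A} --1--> {A,E}  [seen]
{A} --2--> {A,C,E,F}  [new]
{A,E} --0--> {A,C,D,E,G}  [new]
{A,E} --1--> {A,B,E,G}  [new]
{A,E} --2--> {A,C,D,E,F}  [new]
{A,C,E,F} --0--> {A,B,C,D,E,G}  [new]
{A,C,E,F} --1--> {A,B,D,E,F,G}  [new]
{A,C,E,F} --2--> {A,B,C,D,E,F,G}  [new]
{A,C,D,E,G} --0--> {A,B,C,D,E,F,G}  [seen]
{A,C,D,E,G} --1--> {A,B,C,D,E,F,G}  [seen]
{A,C,D,E,G} --2--> {A,B,C,D,E,F,G}  [seen]
{A,B,E,G} --0--> {A,B,C,D,E,F,G}  [seen]
{A,B,E,G} --1--> {A,B,C,D,E,G}  [seen]
{A,B,E,G} --2--> {A,B,C,D,E,F,G}  [seen]
{A,C,D,E,F} --0--> {A,B,C,D,E,F,G}  [seen]
{A,C,D,E,F} --1--> {A,B,C,D,E,F,G}  [seen]
{A,C,D,E,F} --2--> {A,B,C,D,E,F,G}  [seen]
{A,B,C,D,E,G} --0--> {A,B,C,D,E,F,G}  [seen]
{A,B,C,D,E,G} --1--> {A,B,C,D,E,F,G}  [seen]
{A,B,C,D,E,G} --2--> {A,B,C,D,E,F,G}  [seen]
{A,B,D,E,F,G} --0--> {A,B,C,D,E,F,G}  [seen]
{A,B,D,E,F,G} --1--> {A,B,C,D,E,G}  [seen]
{A,B,D,E,F,G} --2--> {A,B,C,D,E,F,G}  [seen]
{A,B,C,D,E,F,G} --0--> {A,B,C,D,E,F,G}  [seen]
{A,B,C,D,E,F,G} --1--> {A,B,C,D,E,F,G}  [seen]
{A,B,C,D,E,F,G} --2--> {A,B,C,D,E,F,G}  [seen]
Reachable DFA states: {A}, {A,E}, {A,C,E,F}, {A,C,D,E,G}, {A,B,E,G}, {A,C,D,E,F}, {A,B,C,D,E,G}, {A,B,D,E,F,G}, {A,B,C,D,E,F,G}.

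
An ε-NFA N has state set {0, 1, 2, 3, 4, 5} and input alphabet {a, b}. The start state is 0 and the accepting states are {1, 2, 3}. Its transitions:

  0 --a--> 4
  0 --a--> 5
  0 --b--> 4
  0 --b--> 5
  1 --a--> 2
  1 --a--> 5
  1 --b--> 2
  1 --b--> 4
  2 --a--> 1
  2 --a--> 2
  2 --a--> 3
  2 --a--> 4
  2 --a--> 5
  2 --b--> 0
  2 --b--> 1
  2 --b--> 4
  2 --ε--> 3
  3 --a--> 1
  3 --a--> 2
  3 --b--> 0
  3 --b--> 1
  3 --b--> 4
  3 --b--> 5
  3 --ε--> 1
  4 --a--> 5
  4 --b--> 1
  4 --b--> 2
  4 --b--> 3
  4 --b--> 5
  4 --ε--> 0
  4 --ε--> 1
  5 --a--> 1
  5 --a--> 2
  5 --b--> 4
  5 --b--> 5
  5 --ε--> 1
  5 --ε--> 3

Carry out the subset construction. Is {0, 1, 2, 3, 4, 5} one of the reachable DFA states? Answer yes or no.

Start state of the DFA: {0} (ε-closure of the NFA start).
{0} --a--> {0, 1, 3, 4, 5}  [new]
{0} --b--> {0, 1, 3, 4, 5}  [seen]
{0, 1, 3, 4, 5} --a--> {0, 1, 2, 3, 4, 5}  [new]
{0, 1, 3, 4, 5} --b--> {0, 1, 2, 3, 4, 5}  [seen]
{0, 1, 2, 3, 4, 5} --a--> {0, 1, 2, 3, 4, 5}  [seen]
{0, 1, 2, 3, 4, 5} --b--> {0, 1, 2, 3, 4, 5}  [seen]
Reachable DFA states: {0}, {0, 1, 3, 4, 5}, {0, 1, 2, 3, 4, 5}.
{0, 1, 2, 3, 4, 5} is among them.

yes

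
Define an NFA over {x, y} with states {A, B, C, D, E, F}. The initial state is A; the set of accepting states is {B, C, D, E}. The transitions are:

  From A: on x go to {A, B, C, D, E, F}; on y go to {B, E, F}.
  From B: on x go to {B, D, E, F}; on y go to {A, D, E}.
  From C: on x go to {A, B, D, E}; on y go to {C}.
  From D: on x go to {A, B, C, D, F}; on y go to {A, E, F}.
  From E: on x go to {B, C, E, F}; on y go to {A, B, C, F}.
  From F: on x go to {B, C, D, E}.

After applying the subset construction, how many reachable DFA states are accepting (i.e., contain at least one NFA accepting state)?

Start state of the DFA: {A}.
{A} --x--> {A, B, C, D, E, F}  [new]
{A} --y--> {B, E, F}  [new]
{A, B, C, D, E, F} --x--> {A, B, C, D, E, F}  [seen]
{A, B, C, D, E, F} --y--> {A, B, C, D, E, F}  [seen]
{B, E, F} --x--> {B, C, D, E, F}  [new]
{B, E, F} --y--> {A, B, C, D, E, F}  [seen]
{B, C, D, E, F} --x--> {A, B, C, D, E, F}  [seen]
{B, C, D, E, F} --y--> {A, B, C, D, E, F}  [seen]
Reachable DFA states: {A}, {A, B, C, D, E, F}, {B, E, F}, {B, C, D, E, F}.
Accepting DFA states (contain an NFA accepting state): {A, B, C, D, E, F}, {B, E, F}, {B, C, D, E, F}.

3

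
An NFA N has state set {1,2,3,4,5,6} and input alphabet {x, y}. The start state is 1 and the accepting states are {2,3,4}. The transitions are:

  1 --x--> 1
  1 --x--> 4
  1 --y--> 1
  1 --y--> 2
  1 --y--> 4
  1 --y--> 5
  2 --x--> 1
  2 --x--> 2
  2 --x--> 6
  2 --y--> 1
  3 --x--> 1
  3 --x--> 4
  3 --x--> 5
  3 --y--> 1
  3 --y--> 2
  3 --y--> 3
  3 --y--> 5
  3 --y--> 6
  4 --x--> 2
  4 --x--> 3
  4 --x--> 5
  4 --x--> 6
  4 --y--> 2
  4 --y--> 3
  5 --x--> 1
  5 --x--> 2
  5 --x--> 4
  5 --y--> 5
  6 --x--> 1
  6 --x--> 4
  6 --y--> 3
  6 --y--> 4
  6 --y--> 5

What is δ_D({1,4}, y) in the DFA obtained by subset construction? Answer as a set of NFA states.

{1,2,3,4,5}

δ(1,y) = {1,2,4,5}; δ(4,y) = {2,3}.
Union: {1,2,3,4,5}.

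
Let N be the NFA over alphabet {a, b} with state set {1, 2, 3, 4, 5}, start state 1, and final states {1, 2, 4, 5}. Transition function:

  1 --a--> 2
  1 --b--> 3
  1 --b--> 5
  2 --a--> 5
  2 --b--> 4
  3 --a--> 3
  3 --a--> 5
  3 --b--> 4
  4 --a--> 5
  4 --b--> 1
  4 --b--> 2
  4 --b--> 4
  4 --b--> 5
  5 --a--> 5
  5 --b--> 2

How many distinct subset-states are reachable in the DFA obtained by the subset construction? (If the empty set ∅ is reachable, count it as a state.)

10

Start state of the DFA: {1}.
{1} --a--> {2}  [new]
{1} --b--> {3, 5}  [new]
{2} --a--> {5}  [new]
{2} --b--> {4}  [new]
{3, 5} --a--> {3, 5}  [seen]
{3, 5} --b--> {2, 4}  [new]
{5} --a--> {5}  [seen]
{5} --b--> {2}  [seen]
{4} --a--> {5}  [seen]
{4} --b--> {1, 2, 4, 5}  [new]
{2, 4} --a--> {5}  [seen]
{2, 4} --b--> {1, 2, 4, 5}  [seen]
{1, 2, 4, 5} --a--> {2, 5}  [new]
{1, 2, 4, 5} --b--> {1, 2, 3, 4, 5}  [new]
{2, 5} --a--> {5}  [seen]
{2, 5} --b--> {2, 4}  [seen]
{1, 2, 3, 4, 5} --a--> {2, 3, 5}  [new]
{1, 2, 3, 4, 5} --b--> {1, 2, 3, 4, 5}  [seen]
{2, 3, 5} --a--> {3, 5}  [seen]
{2, 3, 5} --b--> {2, 4}  [seen]
Reachable DFA states: {1}, {2}, {3, 5}, {5}, {4}, {2, 4}, {1, 2, 4, 5}, {2, 5}, {1, 2, 3, 4, 5}, {2, 3, 5}.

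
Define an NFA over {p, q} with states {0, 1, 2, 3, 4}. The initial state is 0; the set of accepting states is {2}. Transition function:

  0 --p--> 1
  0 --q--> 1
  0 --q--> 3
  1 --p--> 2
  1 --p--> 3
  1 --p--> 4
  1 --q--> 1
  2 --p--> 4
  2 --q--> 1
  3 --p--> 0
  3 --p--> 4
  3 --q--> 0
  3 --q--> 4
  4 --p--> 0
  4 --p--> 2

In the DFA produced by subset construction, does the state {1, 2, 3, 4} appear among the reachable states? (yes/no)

Start state of the DFA: {0}.
{0} --p--> {1}  [new]
{0} --q--> {1, 3}  [new]
{1} --p--> {2, 3, 4}  [new]
{1} --q--> {1}  [seen]
{1, 3} --p--> {0, 2, 3, 4}  [new]
{1, 3} --q--> {0, 1, 4}  [new]
{2, 3, 4} --p--> {0, 2, 4}  [new]
{2, 3, 4} --q--> {0, 1, 4}  [seen]
{0, 2, 3, 4} --p--> {0, 1, 2, 4}  [new]
{0, 2, 3, 4} --q--> {0, 1, 3, 4}  [new]
{0, 1, 4} --p--> {0, 1, 2, 3, 4}  [new]
{0, 1, 4} --q--> {1, 3}  [seen]
{0, 2, 4} --p--> {0, 1, 2, 4}  [seen]
{0, 2, 4} --q--> {1, 3}  [seen]
{0, 1, 2, 4} --p--> {0, 1, 2, 3, 4}  [seen]
{0, 1, 2, 4} --q--> {1, 3}  [seen]
{0, 1, 3, 4} --p--> {0, 1, 2, 3, 4}  [seen]
{0, 1, 3, 4} --q--> {0, 1, 3, 4}  [seen]
{0, 1, 2, 3, 4} --p--> {0, 1, 2, 3, 4}  [seen]
{0, 1, 2, 3, 4} --q--> {0, 1, 3, 4}  [seen]
Reachable DFA states: {0}, {1}, {1, 3}, {2, 3, 4}, {0, 2, 3, 4}, {0, 1, 4}, {0, 2, 4}, {0, 1, 2, 4}, {0, 1, 3, 4}, {0, 1, 2, 3, 4}.
{1, 2, 3, 4} is not among them.

no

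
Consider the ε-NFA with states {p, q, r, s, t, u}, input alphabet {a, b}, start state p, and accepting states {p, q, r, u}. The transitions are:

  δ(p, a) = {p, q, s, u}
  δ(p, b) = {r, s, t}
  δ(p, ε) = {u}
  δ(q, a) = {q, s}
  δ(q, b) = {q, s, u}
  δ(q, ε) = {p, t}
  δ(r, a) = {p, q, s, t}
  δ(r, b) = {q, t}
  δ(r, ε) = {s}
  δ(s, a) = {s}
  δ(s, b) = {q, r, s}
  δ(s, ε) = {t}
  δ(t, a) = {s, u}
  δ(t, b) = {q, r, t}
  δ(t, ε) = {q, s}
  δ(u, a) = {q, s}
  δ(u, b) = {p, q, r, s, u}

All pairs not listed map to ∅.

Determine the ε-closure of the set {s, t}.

Begin with {s, t}.
t →ε {q, s}; add q.
q →ε {p, t}; add p.
p →ε {u}; add u.
ε-closure = {p, q, s, t, u}.

{p, q, s, t, u}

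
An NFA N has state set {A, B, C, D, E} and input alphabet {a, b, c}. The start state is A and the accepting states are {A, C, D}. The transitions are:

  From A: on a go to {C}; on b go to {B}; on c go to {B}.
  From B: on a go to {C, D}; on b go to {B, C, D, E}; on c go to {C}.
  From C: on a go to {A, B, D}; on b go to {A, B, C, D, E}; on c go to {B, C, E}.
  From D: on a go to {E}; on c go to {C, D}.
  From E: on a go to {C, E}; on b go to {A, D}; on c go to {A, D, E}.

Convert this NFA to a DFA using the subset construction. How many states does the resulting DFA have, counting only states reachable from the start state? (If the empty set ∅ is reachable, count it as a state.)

11

Start state of the DFA: {A}.
{A} --a--> {C}  [new]
{A} --b--> {B}  [new]
{A} --c--> {B}  [seen]
{C} --a--> {A, B, D}  [new]
{C} --b--> {A, B, C, D, E}  [new]
{C} --c--> {B, C, E}  [new]
{B} --a--> {C, D}  [new]
{B} --b--> {B, C, D, E}  [new]
{B} --c--> {C}  [seen]
{A, B, D} --a--> {C, D, E}  [new]
{A, B, D} --b--> {B, C, D, E}  [seen]
{A, B, D} --c--> {B, C, D}  [new]
{A, B, C, D, E} --a--> {A, B, C, D, E}  [seen]
{A, B, C, D, E} --b--> {A, B, C, D, E}  [seen]
{A, B, C, D, E} --c--> {A, B, C, D, E}  [seen]
{B, C, E} --a--> {A, B, C, D, E}  [seen]
{B, C, E} --b--> {A, B, C, D, E}  [seen]
{B, C, E} --c--> {A, B, C, D, E}  [seen]
{C, D} --a--> {A, B, D, E}  [new]
{C, D} --b--> {A, B, C, D, E}  [seen]
{C, D} --c--> {B, C, D, E}  [seen]
{B, C, D, E} --a--> {A, B, C, D, E}  [seen]
{B, C, D, E} --b--> {A, B, C, D, E}  [seen]
{B, C, D, E} --c--> {A, B, C, D, E}  [seen]
{C, D, E} --a--> {A, B, C, D, E}  [seen]
{C, D, E} --b--> {A, B, C, D, E}  [seen]
{C, D, E} --c--> {A, B, C, D, E}  [seen]
{B, C, D} --a--> {A, B, C, D, E}  [seen]
{B, C, D} --b--> {A, B, C, D, E}  [seen]
{B, C, D} --c--> {B, C, D, E}  [seen]
{A, B, D, E} --a--> {C, D, E}  [seen]
{A, B, D, E} --b--> {A, B, C, D, E}  [seen]
{A, B, D, E} --c--> {A, B, C, D, E}  [seen]
Reachable DFA states: {A}, {C}, {B}, {A, B, D}, {A, B, C, D, E}, {B, C, E}, {C, D}, {B, C, D, E}, {C, D, E}, {B, C, D}, {A, B, D, E}.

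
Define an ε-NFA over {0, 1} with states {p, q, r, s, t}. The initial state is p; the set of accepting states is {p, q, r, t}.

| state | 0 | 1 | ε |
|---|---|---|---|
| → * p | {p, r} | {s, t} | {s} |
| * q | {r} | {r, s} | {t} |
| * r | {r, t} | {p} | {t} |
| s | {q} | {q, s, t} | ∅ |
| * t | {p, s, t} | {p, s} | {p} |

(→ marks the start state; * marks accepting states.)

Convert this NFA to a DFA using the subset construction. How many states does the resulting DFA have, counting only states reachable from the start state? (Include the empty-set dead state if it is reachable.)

3

Start state of the DFA: {p, s} (ε-closure of the NFA start).
{p, s} --0--> {p, q, r, s, t}  [new]
{p, s} --1--> {p, q, s, t}  [new]
{p, q, r, s, t} --0--> {p, q, r, s, t}  [seen]
{p, q, r, s, t} --1--> {p, q, r, s, t}  [seen]
{p, q, s, t} --0--> {p, q, r, s, t}  [seen]
{p, q, s, t} --1--> {p, q, r, s, t}  [seen]
Reachable DFA states: {p, s}, {p, q, r, s, t}, {p, q, s, t}.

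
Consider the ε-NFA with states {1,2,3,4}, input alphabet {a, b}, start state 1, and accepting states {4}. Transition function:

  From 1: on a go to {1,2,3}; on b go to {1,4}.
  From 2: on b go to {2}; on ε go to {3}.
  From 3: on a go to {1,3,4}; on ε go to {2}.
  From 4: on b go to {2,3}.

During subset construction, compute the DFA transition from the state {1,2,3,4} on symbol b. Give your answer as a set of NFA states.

δ(1,b) = {1,4}; δ(2,b) = {2}; δ(3,b) = ∅; δ(4,b) = {2,3}.
Union: {1,2,3,4}.

{1,2,3,4}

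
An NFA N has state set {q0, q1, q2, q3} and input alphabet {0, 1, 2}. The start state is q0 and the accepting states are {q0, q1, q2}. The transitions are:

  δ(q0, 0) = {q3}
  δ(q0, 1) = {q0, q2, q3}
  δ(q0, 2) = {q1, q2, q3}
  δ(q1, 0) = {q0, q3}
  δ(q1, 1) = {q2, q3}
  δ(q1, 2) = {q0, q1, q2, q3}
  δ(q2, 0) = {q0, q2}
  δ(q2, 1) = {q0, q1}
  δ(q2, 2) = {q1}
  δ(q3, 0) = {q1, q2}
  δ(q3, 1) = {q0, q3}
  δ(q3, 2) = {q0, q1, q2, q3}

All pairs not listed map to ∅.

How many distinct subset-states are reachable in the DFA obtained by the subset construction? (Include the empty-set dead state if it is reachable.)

7

Start state of the DFA: {q0}.
{q0} --0--> {q3}  [new]
{q0} --1--> {q0, q2, q3}  [new]
{q0} --2--> {q1, q2, q3}  [new]
{q3} --0--> {q1, q2}  [new]
{q3} --1--> {q0, q3}  [new]
{q3} --2--> {q0, q1, q2, q3}  [new]
{q0, q2, q3} --0--> {q0, q1, q2, q3}  [seen]
{q0, q2, q3} --1--> {q0, q1, q2, q3}  [seen]
{q0, q2, q3} --2--> {q0, q1, q2, q3}  [seen]
{q1, q2, q3} --0--> {q0, q1, q2, q3}  [seen]
{q1, q2, q3} --1--> {q0, q1, q2, q3}  [seen]
{q1, q2, q3} --2--> {q0, q1, q2, q3}  [seen]
{q1, q2} --0--> {q0, q2, q3}  [seen]
{q1, q2} --1--> {q0, q1, q2, q3}  [seen]
{q1, q2} --2--> {q0, q1, q2, q3}  [seen]
{q0, q3} --0--> {q1, q2, q3}  [seen]
{q0, q3} --1--> {q0, q2, q3}  [seen]
{q0, q3} --2--> {q0, q1, q2, q3}  [seen]
{q0, q1, q2, q3} --0--> {q0, q1, q2, q3}  [seen]
{q0, q1, q2, q3} --1--> {q0, q1, q2, q3}  [seen]
{q0, q1, q2, q3} --2--> {q0, q1, q2, q3}  [seen]
Reachable DFA states: {q0}, {q3}, {q0, q2, q3}, {q1, q2, q3}, {q1, q2}, {q0, q3}, {q0, q1, q2, q3}.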